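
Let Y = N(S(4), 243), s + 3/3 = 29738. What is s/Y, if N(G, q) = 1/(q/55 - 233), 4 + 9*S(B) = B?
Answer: -373853564/55 ≈ -6.7973e+6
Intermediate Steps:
S(B) = -4/9 + B/9
s = 29737 (s = -1 + 29738 = 29737)
N(G, q) = 1/(-233 + q/55) (N(G, q) = 1/(q*(1/55) - 233) = 1/(q/55 - 233) = 1/(-233 + q/55))
Y = -55/12572 (Y = 55/(-12815 + 243) = 55/(-12572) = 55*(-1/12572) = -55/12572 ≈ -0.0043748)
s/Y = 29737/(-55/12572) = 29737*(-12572/55) = -373853564/55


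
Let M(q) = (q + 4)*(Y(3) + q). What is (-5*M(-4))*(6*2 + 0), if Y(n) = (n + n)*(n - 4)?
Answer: 0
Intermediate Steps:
Y(n) = 2*n*(-4 + n) (Y(n) = (2*n)*(-4 + n) = 2*n*(-4 + n))
M(q) = (-6 + q)*(4 + q) (M(q) = (q + 4)*(2*3*(-4 + 3) + q) = (4 + q)*(2*3*(-1) + q) = (4 + q)*(-6 + q) = (-6 + q)*(4 + q))
(-5*M(-4))*(6*2 + 0) = (-5*(-24 + (-4)² - 2*(-4)))*(6*2 + 0) = (-5*(-24 + 16 + 8))*(12 + 0) = -5*0*12 = 0*12 = 0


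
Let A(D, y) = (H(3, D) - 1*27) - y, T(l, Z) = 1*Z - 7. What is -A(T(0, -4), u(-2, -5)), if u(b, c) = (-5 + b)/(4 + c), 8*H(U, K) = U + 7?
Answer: 131/4 ≈ 32.750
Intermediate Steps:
T(l, Z) = -7 + Z (T(l, Z) = Z - 7 = -7 + Z)
H(U, K) = 7/8 + U/8 (H(U, K) = (U + 7)/8 = (7 + U)/8 = 7/8 + U/8)
u(b, c) = (-5 + b)/(4 + c)
A(D, y) = -103/4 - y (A(D, y) = ((7/8 + (⅛)*3) - 1*27) - y = ((7/8 + 3/8) - 27) - y = (5/4 - 27) - y = -103/4 - y)
-A(T(0, -4), u(-2, -5)) = -(-103/4 - (-5 - 2)/(4 - 5)) = -(-103/4 - (-7)/(-1)) = -(-103/4 - (-1)*(-7)) = -(-103/4 - 1*7) = -(-103/4 - 7) = -1*(-131/4) = 131/4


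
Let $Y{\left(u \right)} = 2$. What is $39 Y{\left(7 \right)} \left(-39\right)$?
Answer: $-3042$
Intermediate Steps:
$39 Y{\left(7 \right)} \left(-39\right) = 39 \cdot 2 \left(-39\right) = 78 \left(-39\right) = -3042$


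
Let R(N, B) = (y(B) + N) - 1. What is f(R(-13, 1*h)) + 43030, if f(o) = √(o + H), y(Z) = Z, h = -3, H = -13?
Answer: 43030 + I*√30 ≈ 43030.0 + 5.4772*I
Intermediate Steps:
R(N, B) = -1 + B + N (R(N, B) = (B + N) - 1 = -1 + B + N)
f(o) = √(-13 + o) (f(o) = √(o - 13) = √(-13 + o))
f(R(-13, 1*h)) + 43030 = √(-13 + (-1 + 1*(-3) - 13)) + 43030 = √(-13 + (-1 - 3 - 13)) + 43030 = √(-13 - 17) + 43030 = √(-30) + 43030 = I*√30 + 43030 = 43030 + I*√30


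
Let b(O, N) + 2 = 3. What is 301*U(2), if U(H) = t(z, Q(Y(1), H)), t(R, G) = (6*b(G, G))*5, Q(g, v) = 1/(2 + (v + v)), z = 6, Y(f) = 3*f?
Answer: 9030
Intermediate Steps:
b(O, N) = 1 (b(O, N) = -2 + 3 = 1)
Q(g, v) = 1/(2 + 2*v)
t(R, G) = 30 (t(R, G) = (6*1)*5 = 6*5 = 30)
U(H) = 30
301*U(2) = 301*30 = 9030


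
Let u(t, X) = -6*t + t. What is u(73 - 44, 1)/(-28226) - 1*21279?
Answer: -600620909/28226 ≈ -21279.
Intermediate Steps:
u(t, X) = -5*t
u(73 - 44, 1)/(-28226) - 1*21279 = -5*(73 - 44)/(-28226) - 1*21279 = -5*29*(-1/28226) - 21279 = -145*(-1/28226) - 21279 = 145/28226 - 21279 = -600620909/28226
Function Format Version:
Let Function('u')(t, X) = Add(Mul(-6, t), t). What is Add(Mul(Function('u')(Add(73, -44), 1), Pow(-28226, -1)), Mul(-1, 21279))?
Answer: Rational(-600620909, 28226) ≈ -21279.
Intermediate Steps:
Function('u')(t, X) = Mul(-5, t)
Add(Mul(Function('u')(Add(73, -44), 1), Pow(-28226, -1)), Mul(-1, 21279)) = Add(Mul(Mul(-5, Add(73, -44)), Pow(-28226, -1)), Mul(-1, 21279)) = Add(Mul(Mul(-5, 29), Rational(-1, 28226)), -21279) = Add(Mul(-145, Rational(-1, 28226)), -21279) = Add(Rational(145, 28226), -21279) = Rational(-600620909, 28226)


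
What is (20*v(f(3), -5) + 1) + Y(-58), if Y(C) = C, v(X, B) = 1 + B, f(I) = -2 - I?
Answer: -137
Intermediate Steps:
(20*v(f(3), -5) + 1) + Y(-58) = (20*(1 - 5) + 1) - 58 = (20*(-4) + 1) - 58 = (-80 + 1) - 58 = -79 - 58 = -137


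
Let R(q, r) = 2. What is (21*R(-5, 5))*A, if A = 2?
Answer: 84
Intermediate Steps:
(21*R(-5, 5))*A = (21*2)*2 = 42*2 = 84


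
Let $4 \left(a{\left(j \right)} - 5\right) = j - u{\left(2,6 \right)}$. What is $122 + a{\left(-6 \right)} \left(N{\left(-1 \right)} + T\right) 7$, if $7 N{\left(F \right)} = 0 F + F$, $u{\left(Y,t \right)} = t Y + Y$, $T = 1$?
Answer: $122$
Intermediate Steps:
$u{\left(Y,t \right)} = Y + Y t$ ($u{\left(Y,t \right)} = Y t + Y = Y + Y t$)
$N{\left(F \right)} = \frac{F}{7}$ ($N{\left(F \right)} = \frac{0 F + F}{7} = \frac{0 + F}{7} = \frac{F}{7}$)
$a{\left(j \right)} = \frac{3}{2} + \frac{j}{4}$ ($a{\left(j \right)} = 5 + \frac{j - 2 \left(1 + 6\right)}{4} = 5 + \frac{j - 2 \cdot 7}{4} = 5 + \frac{j - 14}{4} = 5 + \frac{-14 + j}{4} = 5 + \left(- \frac{7}{2} + \frac{j}{4}\right) = \frac{3}{2} + \frac{j}{4}$)
$122 + a{\left(-6 \right)} \left(N{\left(-1 \right)} + T\right) 7 = 122 + \left(\frac{3}{2} + \frac{1}{4} \left(-6\right)\right) \left(\frac{1}{7} \left(-1\right) + 1\right) 7 = 122 + \left(\frac{3}{2} - \frac{3}{2}\right) \left(- \frac{1}{7} + 1\right) 7 = 122 + 0 \cdot \frac{6}{7} \cdot 7 = 122 + 0 \cdot 6 = 122 + 0 = 122$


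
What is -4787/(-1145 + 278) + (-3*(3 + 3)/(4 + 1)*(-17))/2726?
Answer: 32756056/5908605 ≈ 5.5438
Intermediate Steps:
-4787/(-1145 + 278) + (-3*(3 + 3)/(4 + 1)*(-17))/2726 = -4787/(-867) + (-18/5*(-17))*(1/2726) = -4787*(-1/867) + (-18/5*(-17))*(1/2726) = 4787/867 + (-3*6/5*(-17))*(1/2726) = 4787/867 - 18/5*(-17)*(1/2726) = 4787/867 + (306/5)*(1/2726) = 4787/867 + 153/6815 = 32756056/5908605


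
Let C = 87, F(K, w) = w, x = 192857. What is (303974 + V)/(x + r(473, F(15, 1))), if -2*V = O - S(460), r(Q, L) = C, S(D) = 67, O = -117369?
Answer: 90673/48236 ≈ 1.8798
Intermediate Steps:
r(Q, L) = 87
V = 58718 (V = -(-117369 - 1*67)/2 = -(-117369 - 67)/2 = -1/2*(-117436) = 58718)
(303974 + V)/(x + r(473, F(15, 1))) = (303974 + 58718)/(192857 + 87) = 362692/192944 = 362692*(1/192944) = 90673/48236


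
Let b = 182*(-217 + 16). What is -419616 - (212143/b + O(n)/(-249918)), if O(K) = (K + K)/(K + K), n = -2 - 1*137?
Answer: -319690531451930/761875023 ≈ -4.1961e+5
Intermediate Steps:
b = -36582 (b = 182*(-201) = -36582)
n = -139 (n = -2 - 137 = -139)
O(K) = 1 (O(K) = (2*K)/((2*K)) = (2*K)*(1/(2*K)) = 1)
-419616 - (212143/b + O(n)/(-249918)) = -419616 - (212143/(-36582) + 1/(-249918)) = -419616 - (212143*(-1/36582) + 1*(-1/249918)) = -419616 - (-212143/36582 - 1/249918) = -419616 - 1*(-4418199238/761875023) = -419616 + 4418199238/761875023 = -319690531451930/761875023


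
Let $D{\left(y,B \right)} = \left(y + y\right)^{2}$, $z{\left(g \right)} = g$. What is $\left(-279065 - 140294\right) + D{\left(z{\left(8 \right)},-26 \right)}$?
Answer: $-419103$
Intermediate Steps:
$D{\left(y,B \right)} = 4 y^{2}$ ($D{\left(y,B \right)} = \left(2 y\right)^{2} = 4 y^{2}$)
$\left(-279065 - 140294\right) + D{\left(z{\left(8 \right)},-26 \right)} = \left(-279065 - 140294\right) + 4 \cdot 8^{2} = -419359 + 4 \cdot 64 = -419359 + 256 = -419103$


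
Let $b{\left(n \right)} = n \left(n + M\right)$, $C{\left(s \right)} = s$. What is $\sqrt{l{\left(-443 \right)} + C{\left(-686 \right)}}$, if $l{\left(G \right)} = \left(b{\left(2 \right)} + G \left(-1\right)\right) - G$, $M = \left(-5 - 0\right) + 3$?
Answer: $10 \sqrt{2} \approx 14.142$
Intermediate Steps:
$M = -2$ ($M = \left(-5 + 0\right) + 3 = -5 + 3 = -2$)
$b{\left(n \right)} = n \left(-2 + n\right)$ ($b{\left(n \right)} = n \left(n - 2\right) = n \left(-2 + n\right)$)
$l{\left(G \right)} = - 2 G$ ($l{\left(G \right)} = \left(2 \left(-2 + 2\right) + G \left(-1\right)\right) - G = \left(2 \cdot 0 - G\right) - G = \left(0 - G\right) - G = - G - G = - 2 G$)
$\sqrt{l{\left(-443 \right)} + C{\left(-686 \right)}} = \sqrt{\left(-2\right) \left(-443\right) - 686} = \sqrt{886 - 686} = \sqrt{200} = 10 \sqrt{2}$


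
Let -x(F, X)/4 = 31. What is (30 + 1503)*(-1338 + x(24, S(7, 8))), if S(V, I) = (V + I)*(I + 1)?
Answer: -2241246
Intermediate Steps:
S(V, I) = (1 + I)*(I + V) (S(V, I) = (I + V)*(1 + I) = (1 + I)*(I + V))
x(F, X) = -124 (x(F, X) = -4*31 = -124)
(30 + 1503)*(-1338 + x(24, S(7, 8))) = (30 + 1503)*(-1338 - 124) = 1533*(-1462) = -2241246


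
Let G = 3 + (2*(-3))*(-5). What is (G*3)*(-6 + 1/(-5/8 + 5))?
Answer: -19998/35 ≈ -571.37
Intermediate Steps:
G = 33 (G = 3 - 6*(-5) = 3 + 30 = 33)
(G*3)*(-6 + 1/(-5/8 + 5)) = (33*3)*(-6 + 1/(-5/8 + 5)) = 99*(-6 + 1/(-5*⅛ + 5)) = 99*(-6 + 1/(-5/8 + 5)) = 99*(-6 + 1/(35/8)) = 99*(-6 + 8/35) = 99*(-202/35) = -19998/35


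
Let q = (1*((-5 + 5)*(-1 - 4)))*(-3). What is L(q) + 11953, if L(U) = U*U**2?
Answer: 11953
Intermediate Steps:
q = 0 (q = (1*(0*(-5)))*(-3) = (1*0)*(-3) = 0*(-3) = 0)
L(U) = U**3
L(q) + 11953 = 0**3 + 11953 = 0 + 11953 = 11953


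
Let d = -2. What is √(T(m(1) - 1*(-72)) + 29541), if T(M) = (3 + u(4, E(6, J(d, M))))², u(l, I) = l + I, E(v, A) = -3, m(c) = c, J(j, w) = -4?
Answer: √29557 ≈ 171.92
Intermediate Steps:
u(l, I) = I + l
T(M) = 16 (T(M) = (3 + (-3 + 4))² = (3 + 1)² = 4² = 16)
√(T(m(1) - 1*(-72)) + 29541) = √(16 + 29541) = √29557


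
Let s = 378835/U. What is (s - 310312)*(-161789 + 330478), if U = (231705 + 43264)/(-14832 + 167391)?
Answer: -4644259780270907/274969 ≈ -1.6890e+10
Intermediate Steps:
U = 274969/152559 ≈ 1.8024
s = 57794688765/274969 (s = 378835/(274969/152559) = 378835*(152559/274969) = 57794688765/274969 ≈ 2.1019e+5)
(s - 310312)*(-161789 + 330478) = (57794688765/274969 - 310312)*(-161789 + 330478) = -27531491563/274969*168689 = -4644259780270907/274969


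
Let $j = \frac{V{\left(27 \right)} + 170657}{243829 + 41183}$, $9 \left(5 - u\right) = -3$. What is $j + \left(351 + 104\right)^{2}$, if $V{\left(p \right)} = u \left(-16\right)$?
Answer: $\frac{177014339615}{855036} \approx 2.0703 \cdot 10^{5}$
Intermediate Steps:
$u = \frac{16}{3}$ ($u = 5 - - \frac{1}{3} = 5 + \frac{1}{3} = \frac{16}{3} \approx 5.3333$)
$V{\left(p \right)} = - \frac{256}{3}$ ($V{\left(p \right)} = \frac{16}{3} \left(-16\right) = - \frac{256}{3}$)
$j = \frac{511715}{855036}$ ($j = \frac{- \frac{256}{3} + 170657}{243829 + 41183} = \frac{511715}{3 \cdot 285012} = \frac{511715}{3} \cdot \frac{1}{285012} = \frac{511715}{855036} \approx 0.59847$)
$j + \left(351 + 104\right)^{2} = \frac{511715}{855036} + \left(351 + 104\right)^{2} = \frac{511715}{855036} + 455^{2} = \frac{511715}{855036} + 207025 = \frac{177014339615}{855036}$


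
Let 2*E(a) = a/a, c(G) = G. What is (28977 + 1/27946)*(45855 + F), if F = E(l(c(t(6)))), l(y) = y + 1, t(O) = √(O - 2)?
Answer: 74266764686773/55892 ≈ 1.3288e+9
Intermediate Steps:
t(O) = √(-2 + O)
l(y) = 1 + y
E(a) = ½ (E(a) = (a/a)/2 = (½)*1 = ½)
F = ½ ≈ 0.50000
(28977 + 1/27946)*(45855 + F) = (28977 + 1/27946)*(45855 + ½) = (28977 + 1/27946)*(91711/2) = (809791243/27946)*(91711/2) = 74266764686773/55892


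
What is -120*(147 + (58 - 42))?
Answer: -19560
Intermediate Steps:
-120*(147 + (58 - 42)) = -120*(147 + 16) = -120*163 = -19560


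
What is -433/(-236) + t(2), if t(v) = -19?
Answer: -4051/236 ≈ -17.165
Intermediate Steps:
-433/(-236) + t(2) = -433/(-236) - 19 = -433*(-1/236) - 19 = 433/236 - 19 = -4051/236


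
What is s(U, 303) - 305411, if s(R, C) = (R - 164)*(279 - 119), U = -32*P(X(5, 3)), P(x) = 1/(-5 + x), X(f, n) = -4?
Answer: -2979739/9 ≈ -3.3108e+5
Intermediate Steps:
U = 32/9 (U = -32/(-5 - 4) = -32/(-9) = -32*(-⅑) = 32/9 ≈ 3.5556)
s(R, C) = -26240 + 160*R (s(R, C) = (-164 + R)*160 = -26240 + 160*R)
s(U, 303) - 305411 = (-26240 + 160*(32/9)) - 305411 = (-26240 + 5120/9) - 305411 = -231040/9 - 305411 = -2979739/9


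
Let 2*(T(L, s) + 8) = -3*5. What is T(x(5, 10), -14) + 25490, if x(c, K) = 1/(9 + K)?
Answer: 50949/2 ≈ 25475.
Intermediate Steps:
T(L, s) = -31/2 (T(L, s) = -8 + (-3*5)/2 = -8 + (½)*(-15) = -8 - 15/2 = -31/2)
T(x(5, 10), -14) + 25490 = -31/2 + 25490 = 50949/2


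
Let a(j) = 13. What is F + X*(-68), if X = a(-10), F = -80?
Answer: -964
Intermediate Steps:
X = 13
F + X*(-68) = -80 + 13*(-68) = -80 - 884 = -964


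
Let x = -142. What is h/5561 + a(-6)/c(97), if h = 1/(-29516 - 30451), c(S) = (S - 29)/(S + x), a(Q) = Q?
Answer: 45019325711/11338200558 ≈ 3.9706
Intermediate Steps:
c(S) = (-29 + S)/(-142 + S) (c(S) = (S - 29)/(S - 142) = (-29 + S)/(-142 + S))
h = -1/59967 (h = 1/(-59967) = -1/59967 ≈ -1.6676e-5)
h/5561 + a(-6)/c(97) = -1/59967/5561 - 6*(-142 + 97)/(-29 + 97) = -1/59967*1/5561 - 6/(68/(-45)) = -1/333476487 - 6/((-1/45*68)) = -1/333476487 - 6/(-68/45) = -1/333476487 - 6*(-45/68) = -1/333476487 + 135/34 = 45019325711/11338200558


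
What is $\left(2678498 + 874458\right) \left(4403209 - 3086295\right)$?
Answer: $4678937497784$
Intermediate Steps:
$\left(2678498 + 874458\right) \left(4403209 - 3086295\right) = 3552956 \left(4403209 - 3086295\right) = 3552956 \cdot 1316914 = 4678937497784$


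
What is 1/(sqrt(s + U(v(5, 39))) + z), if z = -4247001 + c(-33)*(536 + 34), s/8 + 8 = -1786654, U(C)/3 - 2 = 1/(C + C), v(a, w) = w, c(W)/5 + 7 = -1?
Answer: -111014826/474011586695165 - I*sqrt(9662264014)/474011586695165 ≈ -2.342e-7 - 2.0737e-10*I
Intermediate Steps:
c(W) = -40 (c(W) = -35 + 5*(-1) = -35 - 5 = -40)
U(C) = 6 + 3/(2*C) (U(C) = 6 + 3/(C + C) = 6 + 3/((2*C)) = 6 + 3*(1/(2*C)) = 6 + 3/(2*C))
s = -14293296 (s = -64 + 8*(-1786654) = -64 - 14293232 = -14293296)
z = -4269801 (z = -4247001 - 40*(536 + 34) = -4247001 - 40*570 = -4247001 - 22800 = -4269801)
1/(sqrt(s + U(v(5, 39))) + z) = 1/(sqrt(-14293296 + (6 + (3/2)/39)) - 4269801) = 1/(sqrt(-14293296 + (6 + (3/2)*(1/39))) - 4269801) = 1/(sqrt(-14293296 + (6 + 1/26)) - 4269801) = 1/(sqrt(-14293296 + 157/26) - 4269801) = 1/(sqrt(-371625539/26) - 4269801) = 1/(I*sqrt(9662264014)/26 - 4269801) = 1/(-4269801 + I*sqrt(9662264014)/26)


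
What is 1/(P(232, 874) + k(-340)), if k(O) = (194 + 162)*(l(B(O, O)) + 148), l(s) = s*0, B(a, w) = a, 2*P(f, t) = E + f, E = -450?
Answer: 1/52579 ≈ 1.9019e-5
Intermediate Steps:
P(f, t) = -225 + f/2 (P(f, t) = (-450 + f)/2 = -225 + f/2)
l(s) = 0
k(O) = 52688 (k(O) = (194 + 162)*(0 + 148) = 356*148 = 52688)
1/(P(232, 874) + k(-340)) = 1/((-225 + (½)*232) + 52688) = 1/((-225 + 116) + 52688) = 1/(-109 + 52688) = 1/52579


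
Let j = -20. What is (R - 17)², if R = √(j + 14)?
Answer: (17 - I*√6)² ≈ 283.0 - 83.283*I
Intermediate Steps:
R = I*√6 (R = √(-20 + 14) = √(-6) = I*√6 ≈ 2.4495*I)
(R - 17)² = (I*√6 - 17)² = (-17 + I*√6)²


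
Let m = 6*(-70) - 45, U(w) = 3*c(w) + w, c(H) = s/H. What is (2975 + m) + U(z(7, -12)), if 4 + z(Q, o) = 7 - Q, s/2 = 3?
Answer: 5003/2 ≈ 2501.5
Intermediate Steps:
s = 6 (s = 2*3 = 6)
c(H) = 6/H
z(Q, o) = 3 - Q (z(Q, o) = -4 + (7 - Q) = 3 - Q)
U(w) = w + 18/w (U(w) = 3*(6/w) + w = 18/w + w = w + 18/w)
m = -465 (m = -420 - 45 = -465)
(2975 + m) + U(z(7, -12)) = (2975 - 465) + ((3 - 1*7) + 18/(3 - 1*7)) = 2510 + ((3 - 7) + 18/(3 - 7)) = 2510 + (-4 + 18/(-4)) = 2510 + (-4 + 18*(-¼)) = 2510 + (-4 - 9/2) = 2510 - 17/2 = 5003/2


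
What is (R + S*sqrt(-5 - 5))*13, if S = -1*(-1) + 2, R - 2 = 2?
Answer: 52 + 39*I*sqrt(10) ≈ 52.0 + 123.33*I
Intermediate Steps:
R = 4 (R = 2 + 2 = 4)
S = 3 (S = 1 + 2 = 3)
(R + S*sqrt(-5 - 5))*13 = (4 + 3*sqrt(-5 - 5))*13 = (4 + 3*sqrt(-10))*13 = (4 + 3*(I*sqrt(10)))*13 = (4 + 3*I*sqrt(10))*13 = 52 + 39*I*sqrt(10)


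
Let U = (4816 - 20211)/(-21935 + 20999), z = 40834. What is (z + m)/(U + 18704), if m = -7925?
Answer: 30802824/17522339 ≈ 1.7579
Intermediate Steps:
U = 15395/936 (U = -15395/(-936) = -15395*(-1/936) = 15395/936 ≈ 16.448)
(z + m)/(U + 18704) = (40834 - 7925)/(15395/936 + 18704) = 32909/(17522339/936) = 32909*(936/17522339) = 30802824/17522339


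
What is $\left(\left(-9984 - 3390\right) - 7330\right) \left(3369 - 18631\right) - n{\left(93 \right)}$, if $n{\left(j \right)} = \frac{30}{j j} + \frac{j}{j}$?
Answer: $\frac{910983160691}{2883} \approx 3.1598 \cdot 10^{8}$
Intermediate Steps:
$n{\left(j \right)} = 1 + \frac{30}{j^{2}}$ ($n{\left(j \right)} = \frac{30}{j^{2}} + 1 = 1 + \frac{30}{j^{2}}$)
$\left(\left(-9984 - 3390\right) - 7330\right) \left(3369 - 18631\right) - n{\left(93 \right)} = \left(\left(-9984 - 3390\right) - 7330\right) \left(3369 - 18631\right) - \left(1 + \frac{30}{8649}\right) = \left(\left(-9984 - 3390\right) - 7330\right) \left(-15262\right) - \left(1 + 30 \cdot \frac{1}{8649}\right) = \left(-13374 - 7330\right) \left(-15262\right) - \left(1 + \frac{10}{2883}\right) = \left(-20704\right) \left(-15262\right) - \frac{2893}{2883} = 315984448 - \frac{2893}{2883} = \frac{910983160691}{2883}$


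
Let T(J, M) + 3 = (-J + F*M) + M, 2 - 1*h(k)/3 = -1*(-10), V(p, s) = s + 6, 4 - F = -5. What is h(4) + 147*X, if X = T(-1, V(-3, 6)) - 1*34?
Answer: 12324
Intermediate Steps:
F = 9 (F = 4 - 1*(-5) = 4 + 5 = 9)
V(p, s) = 6 + s
h(k) = -24 (h(k) = 6 - (-3)*(-10) = 6 - 3*10 = 6 - 30 = -24)
T(J, M) = -3 - J + 10*M (T(J, M) = -3 + ((-J + 9*M) + M) = -3 + (-J + 10*M) = -3 - J + 10*M)
X = 84 (X = (-3 - 1*(-1) + 10*(6 + 6)) - 1*34 = (-3 + 1 + 10*12) - 34 = (-3 + 1 + 120) - 34 = 118 - 34 = 84)
h(4) + 147*X = -24 + 147*84 = -24 + 12348 = 12324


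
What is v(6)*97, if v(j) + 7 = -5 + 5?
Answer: -679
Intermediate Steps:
v(j) = -7 (v(j) = -7 + (-5 + 5) = -7 + 0 = -7)
v(6)*97 = -7*97 = -679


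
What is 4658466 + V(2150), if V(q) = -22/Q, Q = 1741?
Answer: 8110389284/1741 ≈ 4.6585e+6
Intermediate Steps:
V(q) = -22/1741
4658466 + V(2150) = 4658466 - 22/1741 = 8110389284/1741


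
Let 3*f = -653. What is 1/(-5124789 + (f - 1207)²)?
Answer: -9/27856025 ≈ -3.2309e-7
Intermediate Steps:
f = -653/3 (f = (⅓)*(-653) = -653/3 ≈ -217.67)
1/(-5124789 + (f - 1207)²) = 1/(-5124789 + (-653/3 - 1207)²) = 1/(-5124789 + (-4274/3)²) = 1/(-5124789 + 18267076/9) = 1/(-27856025/9) = -9/27856025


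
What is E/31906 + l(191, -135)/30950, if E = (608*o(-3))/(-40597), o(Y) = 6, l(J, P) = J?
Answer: 123643539931/20044579973950 ≈ 0.0061684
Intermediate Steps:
E = -3648/40597 (E = (608*6)/(-40597) = 3648*(-1/40597) = -3648/40597 ≈ -0.089859)
E/31906 + l(191, -135)/30950 = -3648/40597/31906 + 191/30950 = -3648/40597*1/31906 + 191*(1/30950) = -1824/647643941 + 191/30950 = 123643539931/20044579973950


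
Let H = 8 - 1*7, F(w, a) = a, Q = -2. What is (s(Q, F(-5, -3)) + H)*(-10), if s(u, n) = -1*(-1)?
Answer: -20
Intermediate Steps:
s(u, n) = 1
H = 1 (H = 8 - 7 = 1)
(s(Q, F(-5, -3)) + H)*(-10) = (1 + 1)*(-10) = 2*(-10) = -20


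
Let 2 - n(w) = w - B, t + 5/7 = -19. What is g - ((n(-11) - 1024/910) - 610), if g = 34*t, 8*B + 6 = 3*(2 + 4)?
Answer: -67031/910 ≈ -73.660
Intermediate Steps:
B = 3/2 (B = -¾ + (3*(2 + 4))/8 = -¾ + (3*6)/8 = -¾ + (⅛)*18 = -¾ + 9/4 = 3/2 ≈ 1.5000)
t = -138/7 (t = -5/7 - 19 = -138/7 ≈ -19.714)
n(w) = 7/2 - w (n(w) = 2 - (w - 1*3/2) = 2 - (w - 3/2) = 2 - (-3/2 + w) = 2 + (3/2 - w) = 7/2 - w)
g = -4692/7 (g = 34*(-138/7) = -4692/7 ≈ -670.29)
g - ((n(-11) - 1024/910) - 610) = -4692/7 - (((7/2 - 1*(-11)) - 1024/910) - 610) = -4692/7 - (((7/2 + 11) - 1024*1/910) - 610) = -4692/7 - ((29/2 - 512/455) - 610) = -4692/7 - (12171/910 - 610) = -4692/7 - 1*(-542929/910) = -4692/7 + 542929/910 = -67031/910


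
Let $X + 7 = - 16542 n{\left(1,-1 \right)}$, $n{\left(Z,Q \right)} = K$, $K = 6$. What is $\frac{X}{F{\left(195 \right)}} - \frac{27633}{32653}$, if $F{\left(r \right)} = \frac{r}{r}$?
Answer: $- \frac{3241131760}{32653} \approx -99260.0$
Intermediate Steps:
$F{\left(r \right)} = 1$
$n{\left(Z,Q \right)} = 6$
$X = -99259$ ($X = -7 - 99252 = -99259$)
$\frac{X}{F{\left(195 \right)}} - \frac{27633}{32653} = - \frac{99259}{1} - \frac{27633}{32653} = \left(-99259\right) 1 - \frac{27633}{32653} = -99259 - \frac{27633}{32653} = - \frac{3241131760}{32653}$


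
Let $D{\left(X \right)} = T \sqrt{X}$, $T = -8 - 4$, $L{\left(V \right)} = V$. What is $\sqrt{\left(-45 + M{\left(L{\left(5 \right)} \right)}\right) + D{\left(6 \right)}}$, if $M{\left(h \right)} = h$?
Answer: $2 \sqrt{-10 - 3 \sqrt{6}} \approx 8.3303 i$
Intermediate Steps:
$T = -12$
$D{\left(X \right)} = - 12 \sqrt{X}$
$\sqrt{\left(-45 + M{\left(L{\left(5 \right)} \right)}\right) + D{\left(6 \right)}} = \sqrt{\left(-45 + 5\right) - 12 \sqrt{6}} = \sqrt{-40 - 12 \sqrt{6}}$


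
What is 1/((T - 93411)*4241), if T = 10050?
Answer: -1/353534001 ≈ -2.8286e-9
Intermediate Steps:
1/((T - 93411)*4241) = 1/((10050 - 93411)*4241) = (1/4241)/(-83361) = -1/83361*1/4241 = -1/353534001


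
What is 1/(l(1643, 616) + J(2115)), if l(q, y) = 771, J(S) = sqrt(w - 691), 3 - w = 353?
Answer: 257/198494 - I*sqrt(1041)/595482 ≈ 0.0012947 - 5.4182e-5*I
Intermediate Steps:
w = -350 (w = 3 - 1*353 = 3 - 353 = -350)
J(S) = I*sqrt(1041) (J(S) = sqrt(-350 - 691) = sqrt(-1041) = I*sqrt(1041))
1/(l(1643, 616) + J(2115)) = 1/(771 + I*sqrt(1041))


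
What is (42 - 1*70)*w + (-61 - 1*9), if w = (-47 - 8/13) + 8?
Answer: 13510/13 ≈ 1039.2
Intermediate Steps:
w = -515/13 (w = (-47 - 8*1/13) + 8 = (-47 - 8/13) + 8 = -619/13 + 8 = -515/13 ≈ -39.615)
(42 - 1*70)*w + (-61 - 1*9) = (42 - 1*70)*(-515/13) + (-61 - 1*9) = (42 - 70)*(-515/13) + (-61 - 9) = -28*(-515/13) - 70 = 14420/13 - 70 = 13510/13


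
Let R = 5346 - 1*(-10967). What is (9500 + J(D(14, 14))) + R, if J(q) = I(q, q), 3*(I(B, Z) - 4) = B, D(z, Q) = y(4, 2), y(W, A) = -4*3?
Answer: 25813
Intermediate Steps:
y(W, A) = -12
D(z, Q) = -12
I(B, Z) = 4 + B/3
J(q) = 4 + q/3
R = 16313 (R = 5346 + 10967 = 16313)
(9500 + J(D(14, 14))) + R = (9500 + (4 + (⅓)*(-12))) + 16313 = (9500 + (4 - 4)) + 16313 = (9500 + 0) + 16313 = 9500 + 16313 = 25813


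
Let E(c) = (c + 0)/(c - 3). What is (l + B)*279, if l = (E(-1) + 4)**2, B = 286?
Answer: 1357335/16 ≈ 84834.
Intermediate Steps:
E(c) = c/(-3 + c)
l = 289/16 (l = (-1/(-3 - 1) + 4)**2 = (-1/(-4) + 4)**2 = (-1*(-1/4) + 4)**2 = (1/4 + 4)**2 = (17/4)**2 = 289/16 ≈ 18.063)
(l + B)*279 = (289/16 + 286)*279 = (4865/16)*279 = 1357335/16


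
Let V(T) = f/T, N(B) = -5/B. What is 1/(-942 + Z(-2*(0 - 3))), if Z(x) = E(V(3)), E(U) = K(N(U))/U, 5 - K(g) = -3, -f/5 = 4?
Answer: -5/4716 ≈ -0.0010602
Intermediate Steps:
f = -20 (f = -5*4 = -20)
V(T) = -20/T
K(g) = 8 (K(g) = 5 - 1*(-3) = 5 + 3 = 8)
E(U) = 8/U
Z(x) = -6/5 (Z(x) = 8/((-20/3)) = 8/((-20*⅓)) = 8/(-20/3) = 8*(-3/20) = -6/5)
1/(-942 + Z(-2*(0 - 3))) = 1/(-942 - 6/5) = 1/(-4716/5) = -5/4716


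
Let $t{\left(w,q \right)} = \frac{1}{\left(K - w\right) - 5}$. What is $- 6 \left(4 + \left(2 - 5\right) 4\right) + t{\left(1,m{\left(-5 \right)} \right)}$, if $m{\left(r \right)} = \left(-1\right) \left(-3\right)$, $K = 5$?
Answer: $47$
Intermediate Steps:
$m{\left(r \right)} = 3$
$t{\left(w,q \right)} = - \frac{1}{w}$ ($t{\left(w,q \right)} = \frac{1}{\left(5 - w\right) - 5} = \frac{1}{\left(-1\right) w} = - \frac{1}{w}$)
$- 6 \left(4 + \left(2 - 5\right) 4\right) + t{\left(1,m{\left(-5 \right)} \right)} = - 6 \left(4 + \left(2 - 5\right) 4\right) - 1^{-1} = - 6 \left(4 + \left(2 - 5\right) 4\right) - 1 = - 6 \left(4 - 12\right) - 1 = \left(-6\right) \left(-8\right) - 1 = 48 - 1 = 47$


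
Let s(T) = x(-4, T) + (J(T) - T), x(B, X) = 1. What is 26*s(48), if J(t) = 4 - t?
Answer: -2366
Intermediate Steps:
s(T) = 5 - 2*T (s(T) = 1 + ((4 - T) - T) = 1 + (4 - 2*T) = 5 - 2*T)
26*s(48) = 26*(5 - 2*48) = 26*(5 - 96) = 26*(-91) = -2366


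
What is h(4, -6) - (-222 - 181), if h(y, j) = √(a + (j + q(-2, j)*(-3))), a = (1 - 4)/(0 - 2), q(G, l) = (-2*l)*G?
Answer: 403 + 3*√30/2 ≈ 411.22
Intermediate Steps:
q(G, l) = -2*G*l
a = 3/2 (a = -3/(-2) = -3*(-½) = 3/2 ≈ 1.5000)
h(y, j) = √(3/2 - 11*j) (h(y, j) = √(3/2 + (j - 2*(-2)*j*(-3))) = √(3/2 + (j + (4*j)*(-3))) = √(3/2 + (j - 12*j)) = √(3/2 - 11*j))
h(4, -6) - (-222 - 181) = √(6 - 44*(-6))/2 - (-222 - 181) = √(6 + 264)/2 - 1*(-403) = √270/2 + 403 = (3*√30)/2 + 403 = 3*√30/2 + 403 = 403 + 3*√30/2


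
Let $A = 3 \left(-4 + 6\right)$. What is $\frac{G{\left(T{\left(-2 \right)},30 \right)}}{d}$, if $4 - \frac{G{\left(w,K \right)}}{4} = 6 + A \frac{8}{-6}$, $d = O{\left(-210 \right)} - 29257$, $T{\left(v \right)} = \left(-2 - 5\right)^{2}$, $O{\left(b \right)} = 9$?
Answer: $- \frac{3}{3656} \approx -0.00082057$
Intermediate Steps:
$A = 6$ ($A = 3 \cdot 2 = 6$)
$T{\left(v \right)} = 49$ ($T{\left(v \right)} = \left(-7\right)^{2} = 49$)
$d = -29248$ ($d = 9 - 29257 = -29248$)
$G{\left(w,K \right)} = 24$ ($G{\left(w,K \right)} = 16 - 4 \left(6 + 6 \frac{8}{-6}\right) = 16 - 4 \left(6 + 6 \cdot 8 \left(- \frac{1}{6}\right)\right) = 16 - 4 \left(6 + 6 \left(- \frac{4}{3}\right)\right) = 16 - 4 \left(6 - 8\right) = 16 - -8 = 16 + 8 = 24$)
$\frac{G{\left(T{\left(-2 \right)},30 \right)}}{d} = \frac{24}{-29248} = 24 \left(- \frac{1}{29248}\right) = - \frac{3}{3656}$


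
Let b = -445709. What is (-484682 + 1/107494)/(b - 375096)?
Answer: 52100406907/88231612670 ≈ 0.59050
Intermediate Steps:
(-484682 + 1/107494)/(b - 375096) = (-484682 + 1/107494)/(-445709 - 375096) = (-484682 + 1/107494)/(-820805) = -52100406907/107494*(-1/820805) = 52100406907/88231612670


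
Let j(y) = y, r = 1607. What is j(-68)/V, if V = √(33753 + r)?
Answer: -√2210/130 ≈ -0.36162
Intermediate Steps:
V = 4*√2210 (V = √(33753 + 1607) = √35360 = 4*√2210 ≈ 188.04)
j(-68)/V = -68*√2210/8840 = -√2210/130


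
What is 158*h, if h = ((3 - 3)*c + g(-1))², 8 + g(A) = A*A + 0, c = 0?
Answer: 7742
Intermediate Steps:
g(A) = -8 + A² (g(A) = -8 + (A*A + 0) = -8 + (A² + 0) = -8 + A²)
h = 49 (h = ((3 - 3)*0 + (-8 + (-1)²))² = (0*0 + (-8 + 1))² = (0 - 7)² = (-7)² = 49)
158*h = 158*49 = 7742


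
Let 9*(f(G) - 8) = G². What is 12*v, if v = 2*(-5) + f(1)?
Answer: -68/3 ≈ -22.667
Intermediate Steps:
f(G) = 8 + G²/9
v = -17/9 (v = 2*(-5) + (8 + (⅑)*1²) = -10 + (8 + (⅑)*1) = -10 + (8 + ⅑) = -10 + 73/9 = -17/9 ≈ -1.8889)
12*v = 12*(-17/9) = -68/3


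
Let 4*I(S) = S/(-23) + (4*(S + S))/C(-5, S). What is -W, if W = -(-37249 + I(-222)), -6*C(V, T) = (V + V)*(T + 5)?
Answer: -1858915883/49910 ≈ -37245.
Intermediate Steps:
C(V, T) = -V*(5 + T)/3 (C(V, T) = -(V + V)*(T + 5)/6 = -2*V*(5 + T)/6 = -V*(5 + T)/3)
I(S) = -S/92 + 2*S/(25/3 + 5*S/3) (I(S) = (S/(-23) + (4*(S + S))/((-⅓*(-5)*(5 + S))))/4 = (S*(-1/23) + (4*(2*S))/(25/3 + 5*S/3))/4 = (-S/23 + (8*S)/(25/3 + 5*S/3))/4 = (-S/23 + 8*S/(25/3 + 5*S/3))/4 = -S/92 + 2*S/(25/3 + 5*S/3))
W = 1858915883/49910 (W = -(-37249 + (1/460)*(-222)*(527 - 5*(-222))/(5 - 222)) = -(-37249 + (1/460)*(-222)*(527 + 1110)/(-217)) = -(-37249 + (1/460)*(-222)*(-1/217)*1637) = -(-37249 + 181707/49910) = -1*(-1858915883/49910) = 1858915883/49910 ≈ 37245.)
-W = -1*1858915883/49910 = -1858915883/49910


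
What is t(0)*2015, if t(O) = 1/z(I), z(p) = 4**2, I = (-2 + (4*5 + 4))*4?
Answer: 2015/16 ≈ 125.94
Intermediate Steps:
I = 88 (I = (-2 + (20 + 4))*4 = (-2 + 24)*4 = 22*4 = 88)
z(p) = 16
t(O) = 1/16
t(0)*2015 = (1/16)*2015 = 2015/16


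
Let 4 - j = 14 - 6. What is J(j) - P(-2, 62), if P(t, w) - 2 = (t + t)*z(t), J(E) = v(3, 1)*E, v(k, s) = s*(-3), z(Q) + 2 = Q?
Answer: -6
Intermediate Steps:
z(Q) = -2 + Q
v(k, s) = -3*s
j = -4 (j = 4 - (14 - 6) = 4 - 1*8 = 4 - 8 = -4)
J(E) = -3*E (J(E) = (-3*1)*E = -3*E)
P(t, w) = 2 + 2*t*(-2 + t) (P(t, w) = 2 + (t + t)*(-2 + t) = 2 + (2*t)*(-2 + t) = 2 + 2*t*(-2 + t))
J(j) - P(-2, 62) = -3*(-4) - (2 + 2*(-2)*(-2 - 2)) = 12 - (2 + 2*(-2)*(-4)) = 12 - (2 + 16) = 12 - 1*18 = 12 - 18 = -6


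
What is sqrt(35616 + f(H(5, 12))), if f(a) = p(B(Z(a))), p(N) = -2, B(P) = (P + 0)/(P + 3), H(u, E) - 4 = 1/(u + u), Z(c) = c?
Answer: sqrt(35614) ≈ 188.72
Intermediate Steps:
H(u, E) = 4 + 1/(2*u) (H(u, E) = 4 + 1/(u + u) = 4 + 1/(2*u))
B(P) = P/(3 + P)
f(a) = -2
sqrt(35616 + f(H(5, 12))) = sqrt(35616 - 2) = sqrt(35614)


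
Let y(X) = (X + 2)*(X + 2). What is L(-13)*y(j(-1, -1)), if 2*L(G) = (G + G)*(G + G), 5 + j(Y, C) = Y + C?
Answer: 8450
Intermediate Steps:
j(Y, C) = -5 + C + Y (j(Y, C) = -5 + (Y + C) = -5 + (C + Y) = -5 + C + Y)
L(G) = 2*G² (L(G) = ((G + G)*(G + G))/2 = ((2*G)*(2*G))/2 = (4*G²)/2 = 2*G²)
y(X) = (2 + X)² (y(X) = (2 + X)*(2 + X) = (2 + X)²)
L(-13)*y(j(-1, -1)) = (2*(-13)²)*(2 + (-5 - 1 - 1))² = (2*169)*(2 - 7)² = 338*(-5)² = 338*25 = 8450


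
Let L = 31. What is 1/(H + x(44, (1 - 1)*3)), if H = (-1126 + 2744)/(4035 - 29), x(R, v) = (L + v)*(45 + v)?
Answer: 2003/2794994 ≈ 0.00071664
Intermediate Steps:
x(R, v) = (31 + v)*(45 + v)
H = 809/2003 (H = 1618/4006 = 1618*(1/4006) = 809/2003 ≈ 0.40389)
1/(H + x(44, (1 - 1)*3)) = 1/(809/2003 + (1395 + ((1 - 1)*3)**2 + 76*((1 - 1)*3))) = 1/(809/2003 + (1395 + (0*3)**2 + 76*(0*3))) = 1/(809/2003 + (1395 + 0**2 + 76*0)) = 1/(809/2003 + (1395 + 0 + 0)) = 1/(809/2003 + 1395) = 1/(2794994/2003) = 2003/2794994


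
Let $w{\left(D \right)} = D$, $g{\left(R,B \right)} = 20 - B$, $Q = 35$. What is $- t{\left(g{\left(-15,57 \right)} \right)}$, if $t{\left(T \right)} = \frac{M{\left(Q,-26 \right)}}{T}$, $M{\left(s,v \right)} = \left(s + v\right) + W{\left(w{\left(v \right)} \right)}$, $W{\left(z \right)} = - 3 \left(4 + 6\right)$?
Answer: $- \frac{21}{37} \approx -0.56757$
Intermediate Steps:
$W{\left(z \right)} = -30$ ($W{\left(z \right)} = \left(-3\right) 10 = -30$)
$M{\left(s,v \right)} = -30 + s + v$ ($M{\left(s,v \right)} = \left(s + v\right) - 30 = -30 + s + v$)
$t{\left(T \right)} = - \frac{21}{T}$ ($t{\left(T \right)} = \frac{-30 + 35 - 26}{T} = - \frac{21}{T}$)
$- t{\left(g{\left(-15,57 \right)} \right)} = - \frac{-21}{20 - 57} = - \frac{-21}{-37} = - \frac{\left(-21\right) \left(-1\right)}{37} = \left(-1\right) \frac{21}{37} = - \frac{21}{37}$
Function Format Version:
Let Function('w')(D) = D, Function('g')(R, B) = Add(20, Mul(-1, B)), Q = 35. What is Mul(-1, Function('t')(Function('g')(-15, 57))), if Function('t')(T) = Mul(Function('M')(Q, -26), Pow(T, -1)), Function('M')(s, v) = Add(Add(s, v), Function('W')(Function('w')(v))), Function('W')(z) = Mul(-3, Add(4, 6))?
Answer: Rational(-21, 37) ≈ -0.56757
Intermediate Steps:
Function('W')(z) = -30 (Function('W')(z) = Mul(-3, 10) = -30)
Function('M')(s, v) = Add(-30, s, v) (Function('M')(s, v) = Add(Add(s, v), -30) = Add(-30, s, v))
Function('t')(T) = Mul(-21, Pow(T, -1)) (Function('t')(T) = Mul(Add(-30, 35, -26), Pow(T, -1)) = Mul(-21, Pow(T, -1)))
Mul(-1, Function('t')(Function('g')(-15, 57))) = Mul(-1, Mul(-21, Pow(Add(20, Mul(-1, 57)), -1))) = Mul(-1, Mul(-21, Pow(Add(20, -57), -1))) = Mul(-1, Mul(-21, Pow(-37, -1))) = Mul(-1, Mul(-21, Rational(-1, 37))) = Mul(-1, Rational(21, 37)) = Rational(-21, 37)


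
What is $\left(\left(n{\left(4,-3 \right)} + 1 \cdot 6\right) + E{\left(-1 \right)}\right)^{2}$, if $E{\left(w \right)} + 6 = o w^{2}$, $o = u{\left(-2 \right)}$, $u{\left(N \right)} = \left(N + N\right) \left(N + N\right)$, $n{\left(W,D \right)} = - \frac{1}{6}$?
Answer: $\frac{9025}{36} \approx 250.69$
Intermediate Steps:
$n{\left(W,D \right)} = - \frac{1}{6}$ ($n{\left(W,D \right)} = \left(-1\right) \frac{1}{6} = - \frac{1}{6}$)
$u{\left(N \right)} = 4 N^{2}$ ($u{\left(N \right)} = 2 N 2 N = 4 N^{2}$)
$o = 16$ ($o = 4 \left(-2\right)^{2} = 4 \cdot 4 = 16$)
$E{\left(w \right)} = -6 + 16 w^{2}$
$\left(\left(n{\left(4,-3 \right)} + 1 \cdot 6\right) + E{\left(-1 \right)}\right)^{2} = \left(\left(- \frac{1}{6} + 1 \cdot 6\right) - \left(6 - 16 \left(-1\right)^{2}\right)\right)^{2} = \left(\left(- \frac{1}{6} + 6\right) + \left(-6 + 16 \cdot 1\right)\right)^{2} = \left(\frac{35}{6} + \left(-6 + 16\right)\right)^{2} = \left(\frac{35}{6} + 10\right)^{2} = \left(\frac{95}{6}\right)^{2} = \frac{9025}{36}$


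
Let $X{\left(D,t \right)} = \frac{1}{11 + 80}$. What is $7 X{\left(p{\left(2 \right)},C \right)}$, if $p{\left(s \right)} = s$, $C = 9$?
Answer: $\frac{1}{13} \approx 0.076923$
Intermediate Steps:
$X{\left(D,t \right)} = \frac{1}{91}$
$7 X{\left(p{\left(2 \right)},C \right)} = 7 \cdot \frac{1}{91} = \frac{1}{13}$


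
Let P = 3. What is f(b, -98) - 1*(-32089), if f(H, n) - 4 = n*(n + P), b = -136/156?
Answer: 41403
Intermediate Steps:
b = -34/39 (b = -136*1/156 = -34/39 ≈ -0.87179)
f(H, n) = 4 + n*(3 + n) (f(H, n) = 4 + n*(n + 3) = 4 + n*(3 + n))
f(b, -98) - 1*(-32089) = (4 + (-98)² + 3*(-98)) - 1*(-32089) = (4 + 9604 - 294) + 32089 = 9314 + 32089 = 41403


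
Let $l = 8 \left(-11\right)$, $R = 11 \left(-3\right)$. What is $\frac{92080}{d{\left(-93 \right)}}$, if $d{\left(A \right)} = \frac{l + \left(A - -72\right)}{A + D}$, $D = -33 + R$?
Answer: $\frac{14640720}{109} \approx 1.3432 \cdot 10^{5}$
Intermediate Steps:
$R = -33$
$l = -88$
$D = -66$ ($D = -33 - 33 = -66$)
$d{\left(A \right)} = \frac{-16 + A}{-66 + A}$ ($d{\left(A \right)} = \frac{-88 + \left(A - -72\right)}{A - 66} = \frac{-88 + \left(A + 72\right)}{-66 + A} = \frac{-88 + \left(72 + A\right)}{-66 + A} = \frac{-16 + A}{-66 + A}$)
$\frac{92080}{d{\left(-93 \right)}} = \frac{92080}{\frac{1}{-66 - 93} \left(-16 - 93\right)} = \frac{92080}{\frac{1}{-159} \left(-109\right)} = \frac{92080}{\left(- \frac{1}{159}\right) \left(-109\right)} = \frac{92080}{\frac{109}{159}} = 92080 \cdot \frac{159}{109} = \frac{14640720}{109}$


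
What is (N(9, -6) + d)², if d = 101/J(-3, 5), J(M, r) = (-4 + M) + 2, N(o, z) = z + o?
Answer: 7396/25 ≈ 295.84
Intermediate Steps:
N(o, z) = o + z
J(M, r) = -2 + M
d = -101/5 (d = 101/(-2 - 3) = 101/(-5) = 101*(-⅕) = -101/5 ≈ -20.200)
(N(9, -6) + d)² = ((9 - 6) - 101/5)² = (3 - 101/5)² = (-86/5)² = 7396/25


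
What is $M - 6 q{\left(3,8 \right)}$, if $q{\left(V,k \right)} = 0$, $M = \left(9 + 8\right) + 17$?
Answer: $34$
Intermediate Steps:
$M = 34$ ($M = 17 + 17 = 34$)
$M - 6 q{\left(3,8 \right)} = 34 - 0 = 34 + 0 = 34$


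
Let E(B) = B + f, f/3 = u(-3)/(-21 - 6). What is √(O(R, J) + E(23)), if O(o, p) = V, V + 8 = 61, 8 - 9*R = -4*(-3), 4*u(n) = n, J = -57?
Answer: √2739/6 ≈ 8.7226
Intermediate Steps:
u(n) = n/4
R = -4/9 (R = 8/9 - (-4)*(-3)/9 = 8/9 - ⅑*12 = 8/9 - 4/3 = -4/9 ≈ -0.44444)
V = 53 (V = -8 + 61 = 53)
f = 1/12 (f = 3*(((¼)*(-3))/(-21 - 6)) = 3*(-¾/(-27)) = 3*(-¾*(-1/27)) = 3*(1/36) = 1/12 ≈ 0.083333)
O(o, p) = 53
E(B) = 1/12 + B (E(B) = B + 1/12 = 1/12 + B)
√(O(R, J) + E(23)) = √(53 + (1/12 + 23)) = √(53 + 277/12) = √(913/12) = √2739/6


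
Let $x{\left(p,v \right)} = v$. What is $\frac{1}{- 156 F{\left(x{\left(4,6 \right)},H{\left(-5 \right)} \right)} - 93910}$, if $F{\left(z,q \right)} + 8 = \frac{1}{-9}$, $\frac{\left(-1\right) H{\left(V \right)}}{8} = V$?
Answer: $- \frac{3}{277934} \approx -1.0794 \cdot 10^{-5}$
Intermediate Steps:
$H{\left(V \right)} = - 8 V$
$F{\left(z,q \right)} = - \frac{73}{9}$ ($F{\left(z,q \right)} = -8 + \frac{1}{-9} = -8 - \frac{1}{9} = - \frac{73}{9}$)
$\frac{1}{- 156 F{\left(x{\left(4,6 \right)},H{\left(-5 \right)} \right)} - 93910} = \frac{1}{\left(-156\right) \left(- \frac{73}{9}\right) - 93910} = \frac{1}{\frac{3796}{3} - 93910} = \frac{1}{- \frac{277934}{3}} = - \frac{3}{277934}$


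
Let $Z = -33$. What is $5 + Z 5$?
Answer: $-160$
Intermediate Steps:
$5 + Z 5 = 5 - 165 = -160$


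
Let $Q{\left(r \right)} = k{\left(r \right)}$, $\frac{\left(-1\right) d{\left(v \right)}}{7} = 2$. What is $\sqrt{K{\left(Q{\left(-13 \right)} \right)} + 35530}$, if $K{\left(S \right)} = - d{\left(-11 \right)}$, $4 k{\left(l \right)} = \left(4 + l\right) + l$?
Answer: $2 \sqrt{8886} \approx 188.53$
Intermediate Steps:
$k{\left(l \right)} = 1 + \frac{l}{2}$ ($k{\left(l \right)} = \frac{\left(4 + l\right) + l}{4} = \frac{4 + 2 l}{4} = 1 + \frac{l}{2}$)
$d{\left(v \right)} = -14$ ($d{\left(v \right)} = \left(-7\right) 2 = -14$)
$Q{\left(r \right)} = 1 + \frac{r}{2}$
$K{\left(S \right)} = 14$ ($K{\left(S \right)} = \left(-1\right) \left(-14\right) = 14$)
$\sqrt{K{\left(Q{\left(-13 \right)} \right)} + 35530} = \sqrt{14 + 35530} = \sqrt{35544} = 2 \sqrt{8886}$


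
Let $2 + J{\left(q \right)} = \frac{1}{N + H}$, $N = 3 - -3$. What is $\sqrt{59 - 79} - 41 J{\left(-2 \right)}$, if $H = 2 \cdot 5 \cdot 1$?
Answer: $\frac{1271}{16} + 2 i \sqrt{5} \approx 79.438 + 4.4721 i$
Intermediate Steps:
$N = 6$ ($N = 3 + 3 = 6$)
$H = 10$ ($H = 10 \cdot 1 = 10$)
$J{\left(q \right)} = - \frac{31}{16}$ ($J{\left(q \right)} = -2 + \frac{1}{6 + 10} = -2 + \frac{1}{16} = - \frac{31}{16}$)
$\sqrt{59 - 79} - 41 J{\left(-2 \right)} = \sqrt{59 - 79} - - \frac{1271}{16} = \sqrt{-20} + \frac{1271}{16} = 2 i \sqrt{5} + \frac{1271}{16} = \frac{1271}{16} + 2 i \sqrt{5}$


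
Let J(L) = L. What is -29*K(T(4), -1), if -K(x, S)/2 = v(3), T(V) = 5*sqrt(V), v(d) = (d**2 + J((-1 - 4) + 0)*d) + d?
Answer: -174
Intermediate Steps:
v(d) = d**2 - 4*d (v(d) = (d**2 + ((-1 - 4) + 0)*d) + d = (d**2 + (-5 + 0)*d) + d = (d**2 - 5*d) + d = d**2 - 4*d)
K(x, S) = 6 (K(x, S) = -6*(-4 + 3) = -6*(-1) = -2*(-3) = 6)
-29*K(T(4), -1) = -29*6 = -174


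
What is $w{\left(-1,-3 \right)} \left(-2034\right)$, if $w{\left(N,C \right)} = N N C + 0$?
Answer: $6102$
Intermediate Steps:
$w{\left(N,C \right)} = C N^{2}$ ($w{\left(N,C \right)} = N^{2} C + 0 = C N^{2} + 0 = C N^{2}$)
$w{\left(-1,-3 \right)} \left(-2034\right) = - 3 \left(-1\right)^{2} \left(-2034\right) = \left(-3\right) 1 \left(-2034\right) = \left(-3\right) \left(-2034\right) = 6102$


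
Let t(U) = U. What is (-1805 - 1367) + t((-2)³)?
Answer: -3180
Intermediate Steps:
(-1805 - 1367) + t((-2)³) = (-1805 - 1367) + (-2)³ = -3172 - 8 = -3180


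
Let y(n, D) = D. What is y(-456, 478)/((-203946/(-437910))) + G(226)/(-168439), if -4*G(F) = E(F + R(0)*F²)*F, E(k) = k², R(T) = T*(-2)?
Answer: 5974393782224/5725410049 ≈ 1043.5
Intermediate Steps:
R(T) = -2*T
G(F) = -F³/4 (G(F) = -(F + (-2*0)*F²)²*F/4 = -(F + 0*F²)²*F/4 = -(F + 0)²*F/4 = -F²*F/4 = -F³/4)
y(-456, 478)/((-203946/(-437910))) + G(226)/(-168439) = 478/((-203946/(-437910))) - ¼*226³/(-168439) = 478/((-203946*(-1/437910))) - ¼*11543176*(-1/168439) = 478/(33991/72985) - 2885794*(-1/168439) = 478*(72985/33991) + 2885794/168439 = 34886830/33991 + 2885794/168439 = 5974393782224/5725410049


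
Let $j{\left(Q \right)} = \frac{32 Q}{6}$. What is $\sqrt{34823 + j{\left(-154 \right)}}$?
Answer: $\frac{\sqrt{306015}}{3} \approx 184.4$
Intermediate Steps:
$j{\left(Q \right)} = \frac{16 Q}{3}$ ($j{\left(Q \right)} = 32 Q \frac{1}{6} = \frac{16 Q}{3}$)
$\sqrt{34823 + j{\left(-154 \right)}} = \sqrt{34823 + \frac{16}{3} \left(-154\right)} = \sqrt{34823 - \frac{2464}{3}} = \sqrt{\frac{102005}{3}} = \frac{\sqrt{306015}}{3}$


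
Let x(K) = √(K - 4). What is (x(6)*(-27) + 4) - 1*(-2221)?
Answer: 2225 - 27*√2 ≈ 2186.8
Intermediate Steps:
x(K) = √(-4 + K)
(x(6)*(-27) + 4) - 1*(-2221) = (√(-4 + 6)*(-27) + 4) - 1*(-2221) = (√2*(-27) + 4) + 2221 = (-27*√2 + 4) + 2221 = (4 - 27*√2) + 2221 = 2225 - 27*√2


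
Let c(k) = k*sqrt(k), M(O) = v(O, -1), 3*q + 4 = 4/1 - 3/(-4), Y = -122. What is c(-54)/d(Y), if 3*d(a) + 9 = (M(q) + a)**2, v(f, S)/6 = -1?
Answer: -486*I*sqrt(6)/16375 ≈ -0.072699*I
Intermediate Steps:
v(f, S) = -6 (v(f, S) = 6*(-1) = -6)
q = 1/4 (q = -4/3 + (4/1 - 3/(-4))/3 = -4/3 + (4*1 - 3*(-1/4))/3 = -4/3 + (4 + 3/4)/3 = -4/3 + (1/3)*(19/4) = -4/3 + 19/12 = 1/4 ≈ 0.25000)
M(O) = -6
c(k) = k**(3/2)
d(a) = -3 + (-6 + a)**2/3
c(-54)/d(Y) = (-54)**(3/2)/(-3 + (-6 - 122)**2/3) = (-162*I*sqrt(6))/(-3 + (1/3)*(-128)**2) = (-162*I*sqrt(6))/(-3 + (1/3)*16384) = (-162*I*sqrt(6))/(-3 + 16384/3) = (-162*I*sqrt(6))/(16375/3) = -162*I*sqrt(6)*(3/16375) = -486*I*sqrt(6)/16375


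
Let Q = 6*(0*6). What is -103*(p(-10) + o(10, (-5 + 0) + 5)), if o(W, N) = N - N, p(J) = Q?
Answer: 0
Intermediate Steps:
Q = 0 (Q = 6*0 = 0)
p(J) = 0
o(W, N) = 0
-103*(p(-10) + o(10, (-5 + 0) + 5)) = -103*(0 + 0) = -103*0 = 0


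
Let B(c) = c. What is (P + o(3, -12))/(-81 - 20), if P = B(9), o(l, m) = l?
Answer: -12/101 ≈ -0.11881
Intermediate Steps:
P = 9
(P + o(3, -12))/(-81 - 20) = (9 + 3)/(-81 - 20) = 12/(-101) = 12*(-1/101) = -12/101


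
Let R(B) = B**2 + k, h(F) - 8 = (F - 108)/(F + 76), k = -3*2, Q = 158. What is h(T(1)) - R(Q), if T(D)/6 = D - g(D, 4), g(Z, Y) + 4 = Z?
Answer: -623771/25 ≈ -24951.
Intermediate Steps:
g(Z, Y) = -4 + Z
k = -6
T(D) = 24 (T(D) = 6*(D - (-4 + D)) = 6*(D + (4 - D)) = 6*4 = 24)
h(F) = 8 + (-108 + F)/(76 + F) (h(F) = 8 + (F - 108)/(F + 76) = 8 + (-108 + F)/(76 + F))
R(B) = -6 + B**2 (R(B) = B**2 - 6 = -6 + B**2)
h(T(1)) - R(Q) = (500 + 9*24)/(76 + 24) - (-6 + 158**2) = (500 + 216)/100 - (-6 + 24964) = (1/100)*716 - 1*24958 = 179/25 - 24958 = -623771/25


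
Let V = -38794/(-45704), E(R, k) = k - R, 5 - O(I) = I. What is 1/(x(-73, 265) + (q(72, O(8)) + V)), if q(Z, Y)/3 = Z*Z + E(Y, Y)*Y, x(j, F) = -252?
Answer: 22852/349654997 ≈ 6.5356e-5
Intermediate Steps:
O(I) = 5 - I
q(Z, Y) = 3*Z² (q(Z, Y) = 3*(Z*Z + (Y - Y)*Y) = 3*(Z² + 0*Y) = 3*(Z² + 0) = 3*Z²)
V = 19397/22852 (V = -38794*(-1/45704) = 19397/22852 ≈ 0.84881)
1/(x(-73, 265) + (q(72, O(8)) + V)) = 1/(-252 + (3*72² + 19397/22852)) = 1/(-252 + (3*5184 + 19397/22852)) = 1/(-252 + (15552 + 19397/22852)) = 1/(-252 + 355413701/22852) = 1/(349654997/22852) = 22852/349654997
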